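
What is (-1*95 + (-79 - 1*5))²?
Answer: 32041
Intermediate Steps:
(-1*95 + (-79 - 1*5))² = (-95 + (-79 - 5))² = (-95 - 84)² = (-179)² = 32041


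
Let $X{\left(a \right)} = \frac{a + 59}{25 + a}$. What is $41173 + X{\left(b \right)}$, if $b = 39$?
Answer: $\frac{1317585}{32} \approx 41175.0$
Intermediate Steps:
$X{\left(a \right)} = \frac{59 + a}{25 + a}$
$41173 + X{\left(b \right)} = 41173 + \frac{59 + 39}{25 + 39} = 41173 + \frac{1}{64} \cdot 98 = 41173 + \frac{49}{32} = \frac{1317585}{32}$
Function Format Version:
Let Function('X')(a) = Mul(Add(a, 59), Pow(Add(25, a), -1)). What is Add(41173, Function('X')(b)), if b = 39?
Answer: Rational(1317585, 32) ≈ 41175.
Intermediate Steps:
Function('X')(a) = Mul(Pow(Add(25, a), -1), Add(59, a)) (Function('X')(a) = Mul(Add(59, a), Pow(Add(25, a), -1)) = Mul(Pow(Add(25, a), -1), Add(59, a)))
Add(41173, Function('X')(b)) = Add(41173, Mul(Pow(Add(25, 39), -1), Add(59, 39))) = Add(41173, Mul(Pow(64, -1), 98)) = Add(41173, Mul(Rational(1, 64), 98)) = Add(41173, Rational(49, 32)) = Rational(1317585, 32)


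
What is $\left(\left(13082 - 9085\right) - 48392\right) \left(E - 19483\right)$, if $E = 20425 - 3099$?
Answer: $95760015$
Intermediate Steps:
$E = 17326$ ($E = 20425 - 3099 = 17326$)
$\left(\left(13082 - 9085\right) - 48392\right) \left(E - 19483\right) = \left(\left(13082 - 9085\right) - 48392\right) \left(17326 - 19483\right) = \left(\left(13082 - 9085\right) - 48392\right) \left(-2157\right) = \left(3997 - 48392\right) \left(-2157\right) = \left(-44395\right) \left(-2157\right) = 95760015$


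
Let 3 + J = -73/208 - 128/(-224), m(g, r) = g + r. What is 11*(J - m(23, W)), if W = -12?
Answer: -220693/1456 ≈ -151.57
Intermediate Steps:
J = -4047/1456 (J = -3 + (-73/208 - 128/(-224)) = -3 + (-73*1/208 - 128*(-1/224)) = -3 + (-73/208 + 4/7) = -3 + 321/1456 = -4047/1456 ≈ -2.7795)
11*(J - m(23, W)) = 11*(-4047/1456 - (23 - 12)) = 11*(-4047/1456 - 1*11) = 11*(-4047/1456 - 11) = 11*(-20063/1456) = -220693/1456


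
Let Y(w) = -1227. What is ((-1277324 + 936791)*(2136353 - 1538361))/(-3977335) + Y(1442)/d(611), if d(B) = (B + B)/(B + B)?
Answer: 198755819691/3977335 ≈ 49972.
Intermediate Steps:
d(B) = 1 (d(B) = (2*B)/((2*B)) = (2*B)*(1/(2*B)) = 1)
((-1277324 + 936791)*(2136353 - 1538361))/(-3977335) + Y(1442)/d(611) = ((-1277324 + 936791)*(2136353 - 1538361))/(-3977335) - 1227/1 = -340533*597992*(-1/3977335) - 1227*1 = -203636009736*(-1/3977335) - 1227 = 203636009736/3977335 - 1227 = 198755819691/3977335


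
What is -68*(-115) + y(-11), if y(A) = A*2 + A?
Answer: 7787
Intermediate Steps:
y(A) = 3*A (y(A) = 2*A + A = 3*A)
-68*(-115) + y(-11) = -68*(-115) + 3*(-11) = 7820 - 33 = 7787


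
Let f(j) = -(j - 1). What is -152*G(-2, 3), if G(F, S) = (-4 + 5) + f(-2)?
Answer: -608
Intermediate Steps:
f(j) = 1 - j (f(j) = -(-1 + j) = 1 - j)
G(F, S) = 4 (G(F, S) = (-4 + 5) + (1 - 1*(-2)) = 1 + (1 + 2) = 1 + 3 = 4)
-152*G(-2, 3) = -152*4 = -608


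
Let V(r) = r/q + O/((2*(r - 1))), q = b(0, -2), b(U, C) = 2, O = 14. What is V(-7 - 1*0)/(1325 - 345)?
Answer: -1/224 ≈ -0.0044643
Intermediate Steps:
q = 2
V(r) = r/2 + 14/(-2 + 2*r) (V(r) = r/2 + 14/((2*(r - 1))) = r*(1/2) + 14/((2*(-1 + r))) = r/2 + 14/(-2 + 2*r))
V(-7 - 1*0)/(1325 - 345) = ((14 + (-7 - 1*0)**2 - (-7 - 1*0))/(2*(-1 + (-7 - 1*0))))/(1325 - 345) = ((14 + (-7 + 0)**2 - (-7 + 0))/(2*(-1 + (-7 + 0))))/980 = ((14 + (-7)**2 - 1*(-7))/(2*(-1 - 7)))*(1/980) = ((1/2)*(14 + 49 + 7)/(-8))*(1/980) = ((1/2)*(-1/8)*70)*(1/980) = -35/8*1/980 = -1/224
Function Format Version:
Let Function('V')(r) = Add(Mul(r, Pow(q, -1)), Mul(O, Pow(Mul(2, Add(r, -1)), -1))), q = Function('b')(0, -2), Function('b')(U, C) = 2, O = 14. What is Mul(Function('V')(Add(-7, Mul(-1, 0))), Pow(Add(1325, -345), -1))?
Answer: Rational(-1, 224) ≈ -0.0044643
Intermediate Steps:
q = 2
Function('V')(r) = Add(Mul(Rational(1, 2), r), Mul(14, Pow(Add(-2, Mul(2, r)), -1))) (Function('V')(r) = Add(Mul(r, Pow(2, -1)), Mul(14, Pow(Mul(2, Add(r, -1)), -1))) = Add(Mul(r, Rational(1, 2)), Mul(14, Pow(Mul(2, Add(-1, r)), -1))) = Add(Mul(Rational(1, 2), r), Mul(14, Pow(Add(-2, Mul(2, r)), -1))))
Mul(Function('V')(Add(-7, Mul(-1, 0))), Pow(Add(1325, -345), -1)) = Mul(Mul(Rational(1, 2), Pow(Add(-1, Add(-7, Mul(-1, 0))), -1), Add(14, Pow(Add(-7, Mul(-1, 0)), 2), Mul(-1, Add(-7, Mul(-1, 0))))), Pow(Add(1325, -345), -1)) = Mul(Mul(Rational(1, 2), Pow(Add(-1, Add(-7, 0)), -1), Add(14, Pow(Add(-7, 0), 2), Mul(-1, Add(-7, 0)))), Pow(980, -1)) = Mul(Mul(Rational(1, 2), Pow(Add(-1, -7), -1), Add(14, Pow(-7, 2), Mul(-1, -7))), Rational(1, 980)) = Mul(Mul(Rational(1, 2), Pow(-8, -1), Add(14, 49, 7)), Rational(1, 980)) = Mul(Mul(Rational(1, 2), Rational(-1, 8), 70), Rational(1, 980)) = Mul(Rational(-35, 8), Rational(1, 980)) = Rational(-1, 224)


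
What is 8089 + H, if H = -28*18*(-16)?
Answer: 16153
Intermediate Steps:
H = 8064 (H = -504*(-16) = 8064)
8089 + H = 8089 + 8064 = 16153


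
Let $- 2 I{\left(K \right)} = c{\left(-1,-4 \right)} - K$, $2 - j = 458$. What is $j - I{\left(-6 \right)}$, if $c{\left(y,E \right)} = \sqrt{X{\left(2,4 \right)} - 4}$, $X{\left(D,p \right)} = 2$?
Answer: $-453 + \frac{i \sqrt{2}}{2} \approx -453.0 + 0.70711 i$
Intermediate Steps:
$j = -456$ ($j = 2 - 458 = -456$)
$c{\left(y,E \right)} = i \sqrt{2}$ ($c{\left(y,E \right)} = \sqrt{2 - 4} = \sqrt{-2} = i \sqrt{2}$)
$I{\left(K \right)} = \frac{K}{2} - \frac{i \sqrt{2}}{2}$ ($I{\left(K \right)} = - \frac{i \sqrt{2} - K}{2} = - \frac{- K + i \sqrt{2}}{2} = \frac{K}{2} - \frac{i \sqrt{2}}{2}$)
$j - I{\left(-6 \right)} = -456 - \left(\frac{1}{2} \left(-6\right) - \frac{i \sqrt{2}}{2}\right) = -456 - \left(-3 - \frac{i \sqrt{2}}{2}\right) = -456 + \left(3 + \frac{i \sqrt{2}}{2}\right) = -453 + \frac{i \sqrt{2}}{2}$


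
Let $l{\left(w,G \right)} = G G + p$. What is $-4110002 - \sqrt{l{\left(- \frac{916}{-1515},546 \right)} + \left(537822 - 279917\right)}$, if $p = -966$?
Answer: $-4110002 - \sqrt{555055} \approx -4.1107 \cdot 10^{6}$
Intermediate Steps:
$l{\left(w,G \right)} = -966 + G^{2}$ ($l{\left(w,G \right)} = G G - 966 = G^{2} - 966 = -966 + G^{2}$)
$-4110002 - \sqrt{l{\left(- \frac{916}{-1515},546 \right)} + \left(537822 - 279917\right)} = -4110002 - \sqrt{\left(-966 + 546^{2}\right) + \left(537822 - 279917\right)} = -4110002 - \sqrt{\left(-966 + 298116\right) + 257905} = -4110002 - \sqrt{297150 + 257905} = -4110002 - \sqrt{555055}$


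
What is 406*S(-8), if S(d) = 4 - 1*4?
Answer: 0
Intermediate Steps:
S(d) = 0 (S(d) = 4 - 4 = 0)
406*S(-8) = 406*0 = 0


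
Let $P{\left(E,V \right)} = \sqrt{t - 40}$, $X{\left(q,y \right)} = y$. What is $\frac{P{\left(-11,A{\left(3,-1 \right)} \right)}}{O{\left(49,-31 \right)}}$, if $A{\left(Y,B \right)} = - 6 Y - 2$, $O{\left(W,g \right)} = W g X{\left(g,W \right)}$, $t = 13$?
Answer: $- \frac{3 i \sqrt{3}}{74431} \approx - 6.9812 \cdot 10^{-5} i$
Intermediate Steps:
$O{\left(W,g \right)} = g W^{2}$ ($O{\left(W,g \right)} = W g W = g W^{2}$)
$A{\left(Y,B \right)} = -2 - 6 Y$
$P{\left(E,V \right)} = 3 i \sqrt{3}$ ($P{\left(E,V \right)} = \sqrt{13 - 40} = \sqrt{-27} = 3 i \sqrt{3}$)
$\frac{P{\left(-11,A{\left(3,-1 \right)} \right)}}{O{\left(49,-31 \right)}} = \frac{3 i \sqrt{3}}{\left(-31\right) 49^{2}} = \frac{3 i \sqrt{3}}{\left(-31\right) 2401} = \frac{3 i \sqrt{3}}{-74431} = 3 i \sqrt{3} \left(- \frac{1}{74431}\right) = - \frac{3 i \sqrt{3}}{74431}$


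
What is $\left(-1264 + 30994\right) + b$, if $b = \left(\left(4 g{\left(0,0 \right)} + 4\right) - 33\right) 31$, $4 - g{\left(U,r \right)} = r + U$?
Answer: $29327$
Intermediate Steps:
$g{\left(U,r \right)} = 4 - U - r$ ($g{\left(U,r \right)} = 4 - \left(r + U\right) = 4 - \left(U + r\right) = 4 - U - r$)
$b = -403$ ($b = \left(\left(4 \left(4 - 0 - 0\right) + 4\right) - 33\right) 31 = \left(\left(4 \left(4 + 0 + 0\right) + 4\right) - 33\right) 31 = \left(\left(4 \cdot 4 + 4\right) - 33\right) 31 = \left(\left(16 + 4\right) - 33\right) 31 = \left(20 - 33\right) 31 = \left(-13\right) 31 = -403$)
$\left(-1264 + 30994\right) + b = \left(-1264 + 30994\right) - 403 = 29730 - 403 = 29327$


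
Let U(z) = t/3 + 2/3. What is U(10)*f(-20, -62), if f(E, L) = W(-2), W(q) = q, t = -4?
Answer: 4/3 ≈ 1.3333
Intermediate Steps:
U(z) = -⅔ (U(z) = -4/3 + 2/3 = -4*⅓ + 2*(⅓) = -4/3 + ⅔ = -⅔)
f(E, L) = -2
U(10)*f(-20, -62) = -⅔*(-2) = 4/3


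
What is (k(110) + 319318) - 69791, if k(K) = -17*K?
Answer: 247657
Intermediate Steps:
(k(110) + 319318) - 69791 = (-17*110 + 319318) - 69791 = (-1870 + 319318) - 69791 = 317448 - 69791 = 247657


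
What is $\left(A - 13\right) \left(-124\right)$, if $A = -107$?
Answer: $14880$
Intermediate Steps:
$\left(A - 13\right) \left(-124\right) = \left(-107 - 13\right) \left(-124\right) = \left(-120\right) \left(-124\right) = 14880$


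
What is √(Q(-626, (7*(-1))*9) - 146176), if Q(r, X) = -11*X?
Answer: 19*I*√403 ≈ 381.42*I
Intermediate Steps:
√(Q(-626, (7*(-1))*9) - 146176) = √(-11*7*(-1)*9 - 146176) = √(-(-77)*9 - 146176) = √(-11*(-63) - 146176) = √(693 - 146176) = √(-145483) = 19*I*√403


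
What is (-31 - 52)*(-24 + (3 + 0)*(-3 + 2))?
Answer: 2241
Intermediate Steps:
(-31 - 52)*(-24 + (3 + 0)*(-3 + 2)) = -83*(-24 + 3*(-1)) = -83*(-24 - 3) = -83*(-27) = 2241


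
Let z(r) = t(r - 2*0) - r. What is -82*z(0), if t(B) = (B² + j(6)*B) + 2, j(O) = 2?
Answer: -164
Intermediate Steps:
t(B) = 2 + B² + 2*B (t(B) = (B² + 2*B) + 2 = 2 + B² + 2*B)
z(r) = 2 + r + r² (z(r) = (2 + (r - 2*0)² + 2*(r - 2*0)) - r = (2 + (r + 0)² + 2*(r + 0)) - r = (2 + r² + 2*r) - r = 2 + r + r²)
-82*z(0) = -82*(2 + 0 + 0²) = -82*(2 + 0 + 0) = -82*2 = -164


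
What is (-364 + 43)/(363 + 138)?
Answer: -107/167 ≈ -0.64072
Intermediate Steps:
(-364 + 43)/(363 + 138) = -321/501 = -321*1/501 = -107/167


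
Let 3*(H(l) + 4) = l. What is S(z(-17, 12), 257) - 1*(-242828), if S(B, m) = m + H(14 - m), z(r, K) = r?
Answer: 243000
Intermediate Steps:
H(l) = -4 + l/3
S(B, m) = 2/3 + 2*m/3 (S(B, m) = m + (-4 + (14 - m)/3) = m + (-4 + (14/3 - m/3)) = m + (2/3 - m/3) = 2/3 + 2*m/3)
S(z(-17, 12), 257) - 1*(-242828) = (2/3 + (2/3)*257) - 1*(-242828) = (2/3 + 514/3) + 242828 = 172 + 242828 = 243000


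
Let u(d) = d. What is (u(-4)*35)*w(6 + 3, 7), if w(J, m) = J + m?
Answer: -2240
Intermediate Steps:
(u(-4)*35)*w(6 + 3, 7) = (-4*35)*((6 + 3) + 7) = -140*(9 + 7) = -140*16 = -2240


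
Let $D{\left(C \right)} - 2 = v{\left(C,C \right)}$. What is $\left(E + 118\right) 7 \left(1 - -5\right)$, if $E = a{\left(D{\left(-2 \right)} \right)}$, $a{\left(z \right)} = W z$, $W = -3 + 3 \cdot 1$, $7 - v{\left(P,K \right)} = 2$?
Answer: $4956$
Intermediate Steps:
$v{\left(P,K \right)} = 5$ ($v{\left(P,K \right)} = 7 - 2 = 5$)
$D{\left(C \right)} = 7$ ($D{\left(C \right)} = 2 + 5 = 7$)
$W = 0$ ($W = -3 + 3 = 0$)
$a{\left(z \right)} = 0$ ($a{\left(z \right)} = 0 z = 0$)
$E = 0$
$\left(E + 118\right) 7 \left(1 - -5\right) = \left(0 + 118\right) 7 \left(1 - -5\right) = 118 \cdot 7 \left(1 + 5\right) = 118 \cdot 7 \cdot 6 = 118 \cdot 42 = 4956$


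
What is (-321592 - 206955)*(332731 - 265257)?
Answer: -35663180278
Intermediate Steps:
(-321592 - 206955)*(332731 - 265257) = -528547*67474 = -35663180278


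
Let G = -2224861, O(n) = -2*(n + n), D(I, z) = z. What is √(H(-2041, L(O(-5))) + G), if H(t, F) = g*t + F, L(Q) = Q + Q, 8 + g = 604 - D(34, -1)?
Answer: I*√3443298 ≈ 1855.6*I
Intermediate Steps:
O(n) = -4*n
g = 597 (g = -8 + (604 - 1*(-1)) = -8 + (604 + 1) = -8 + 605 = 597)
L(Q) = 2*Q
H(t, F) = F + 597*t (H(t, F) = 597*t + F = F + 597*t)
√(H(-2041, L(O(-5))) + G) = √((2*(-4*(-5)) + 597*(-2041)) - 2224861) = √((2*20 - 1218477) - 2224861) = √((40 - 1218477) - 2224861) = √(-1218437 - 2224861) = √(-3443298) = I*√3443298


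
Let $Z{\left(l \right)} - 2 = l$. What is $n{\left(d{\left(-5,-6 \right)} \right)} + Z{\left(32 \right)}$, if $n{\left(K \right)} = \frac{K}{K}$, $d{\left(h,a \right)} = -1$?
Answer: $35$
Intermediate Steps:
$Z{\left(l \right)} = 2 + l$
$n{\left(K \right)} = 1$
$n{\left(d{\left(-5,-6 \right)} \right)} + Z{\left(32 \right)} = 1 + \left(2 + 32\right) = 1 + 34 = 35$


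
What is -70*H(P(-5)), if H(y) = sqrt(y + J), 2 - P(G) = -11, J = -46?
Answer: -70*I*sqrt(33) ≈ -402.12*I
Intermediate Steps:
P(G) = 13 (P(G) = 2 - 1*(-11) = 2 + 11 = 13)
H(y) = sqrt(-46 + y) (H(y) = sqrt(y - 46) = sqrt(-46 + y))
-70*H(P(-5)) = -70*sqrt(-46 + 13) = -70*I*sqrt(33)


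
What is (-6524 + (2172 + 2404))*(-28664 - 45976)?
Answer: 145398720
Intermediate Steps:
(-6524 + (2172 + 2404))*(-28664 - 45976) = (-6524 + 4576)*(-74640) = -1948*(-74640) = 145398720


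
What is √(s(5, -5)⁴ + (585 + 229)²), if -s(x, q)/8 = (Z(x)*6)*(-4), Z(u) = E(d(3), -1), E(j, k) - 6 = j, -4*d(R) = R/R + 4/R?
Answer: 2*√292464805649 ≈ 1.0816e+6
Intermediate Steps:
d(R) = -¼ - 1/R (d(R) = -(R/R + 4/R)/4 = -(1 + 4/R)/4 = -¼ - 1/R)
E(j, k) = 6 + j
Z(u) = 65/12 (Z(u) = 6 + (¼)*(-4 - 1*3)/3 = 6 + (¼)*(⅓)*(-4 - 3) = 6 + (¼)*(⅓)*(-7) = 6 - 7/12 = 65/12)
s(x, q) = 1040 (s(x, q) = -8*(65/12)*6*(-4) = -260*(-4) = -8*(-130) = 1040)
√(s(5, -5)⁴ + (585 + 229)²) = √(1040⁴ + (585 + 229)²) = √(1169858560000 + 814²) = √(1169858560000 + 662596) = √1169859222596 = 2*√292464805649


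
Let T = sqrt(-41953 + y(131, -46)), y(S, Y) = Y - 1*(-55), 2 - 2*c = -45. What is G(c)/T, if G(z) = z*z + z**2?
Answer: -2209*I*sqrt(214)/5992 ≈ -5.393*I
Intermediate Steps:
c = 47/2 (c = 1 - 1/2*(-45) = 1 + 45/2 = 47/2 ≈ 23.500)
G(z) = 2*z**2 (G(z) = z**2 + z**2 = 2*z**2)
y(S, Y) = 55 + Y (y(S, Y) = Y + 55 = 55 + Y)
T = 14*I*sqrt(214) (T = sqrt(-41953 + (55 - 46)) = sqrt(-41953 + 9) = sqrt(-41944) = 14*I*sqrt(214) ≈ 204.8*I)
G(c)/T = (2*(47/2)**2)/((14*I*sqrt(214))) = (2*(2209/4))*(-I*sqrt(214)/2996) = 2209*(-I*sqrt(214)/2996)/2 = -2209*I*sqrt(214)/5992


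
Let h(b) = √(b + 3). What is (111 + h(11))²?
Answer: (111 + √14)² ≈ 13166.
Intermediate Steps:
h(b) = √(3 + b)
(111 + h(11))² = (111 + √(3 + 11))² = (111 + √14)²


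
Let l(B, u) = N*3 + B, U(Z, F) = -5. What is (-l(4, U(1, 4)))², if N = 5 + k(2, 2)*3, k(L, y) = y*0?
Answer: 361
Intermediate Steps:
k(L, y) = 0
N = 5 (N = 5 + 0*3 = 5 + 0 = 5)
l(B, u) = 15 + B (l(B, u) = 5*3 + B = 15 + B)
(-l(4, U(1, 4)))² = (-(15 + 4))² = (-1*19)² = (-19)² = 361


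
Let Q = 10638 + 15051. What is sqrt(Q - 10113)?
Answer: 2*sqrt(3894) ≈ 124.80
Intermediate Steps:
Q = 25689
sqrt(Q - 10113) = sqrt(25689 - 10113) = sqrt(15576) = 2*sqrt(3894)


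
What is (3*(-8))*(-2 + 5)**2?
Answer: -216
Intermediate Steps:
(3*(-8))*(-2 + 5)**2 = -24*3**2 = -24*9 = -216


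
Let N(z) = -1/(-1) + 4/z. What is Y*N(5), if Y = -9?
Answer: -81/5 ≈ -16.200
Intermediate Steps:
N(z) = 1 + 4/z (N(z) = -1*(-1) + 4/z = 1 + 4/z)
Y*N(5) = -9*(4 + 5)/5 = -9*9/5 = -81/5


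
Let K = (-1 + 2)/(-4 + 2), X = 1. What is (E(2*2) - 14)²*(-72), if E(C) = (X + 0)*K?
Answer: -15138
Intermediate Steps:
K = -½ (K = 1/(-2) = 1*(-½) = -½ ≈ -0.50000)
E(C) = -½ (E(C) = (1 + 0)*(-½) = 1*(-½) = -½)
(E(2*2) - 14)²*(-72) = (-½ - 14)²*(-72) = (-29/2)²*(-72) = (841/4)*(-72) = -15138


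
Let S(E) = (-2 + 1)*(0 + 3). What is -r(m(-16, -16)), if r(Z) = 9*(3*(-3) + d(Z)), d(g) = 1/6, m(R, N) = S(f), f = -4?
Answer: 159/2 ≈ 79.500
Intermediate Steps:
S(E) = -3 (S(E) = -1*3 = -3)
m(R, N) = -3
d(g) = 1/6
r(Z) = -159/2 (r(Z) = 9*(3*(-3) + 1/6) = 9*(-9 + 1/6) = 9*(-53/6) = -159/2)
-r(m(-16, -16)) = -1*(-159/2) = 159/2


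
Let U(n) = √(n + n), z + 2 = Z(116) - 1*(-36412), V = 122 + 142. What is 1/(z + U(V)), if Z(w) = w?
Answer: 18263/667074074 - √33/333537037 ≈ 2.7361e-5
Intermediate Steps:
V = 264
z = 36526 (z = -2 + (116 - 1*(-36412)) = -2 + (116 + 36412) = -2 + 36528 = 36526)
U(n) = √2*√n (U(n) = √(2*n) = √2*√n)
1/(z + U(V)) = 1/(36526 + √2*√264) = 1/(36526 + √2*(2*√66)) = 1/(36526 + 4*√33)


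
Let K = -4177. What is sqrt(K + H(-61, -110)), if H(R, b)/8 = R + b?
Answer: I*sqrt(5545) ≈ 74.465*I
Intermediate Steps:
H(R, b) = 8*R + 8*b (H(R, b) = 8*(R + b) = 8*R + 8*b)
sqrt(K + H(-61, -110)) = sqrt(-4177 + (8*(-61) + 8*(-110))) = sqrt(-4177 + (-488 - 880)) = sqrt(-4177 - 1368) = sqrt(-5545) = I*sqrt(5545)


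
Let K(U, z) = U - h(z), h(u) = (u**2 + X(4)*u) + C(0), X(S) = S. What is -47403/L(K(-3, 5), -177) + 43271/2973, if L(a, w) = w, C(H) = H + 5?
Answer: 49529362/175407 ≈ 282.37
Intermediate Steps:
C(H) = 5 + H
h(u) = 5 + u**2 + 4*u (h(u) = (u**2 + 4*u) + (5 + 0) = (u**2 + 4*u) + 5 = 5 + u**2 + 4*u)
K(U, z) = -5 + U - z**2 - 4*z (K(U, z) = U - (5 + z**2 + 4*z) = U + (-5 - z**2 - 4*z) = -5 + U - z**2 - 4*z)
-47403/L(K(-3, 5), -177) + 43271/2973 = -47403/(-177) + 43271/2973 = -47403*(-1/177) + 43271*(1/2973) = 15801/59 + 43271/2973 = 49529362/175407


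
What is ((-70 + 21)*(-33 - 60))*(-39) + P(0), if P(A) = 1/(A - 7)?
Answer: -1244062/7 ≈ -1.7772e+5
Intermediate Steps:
P(A) = 1/(-7 + A)
((-70 + 21)*(-33 - 60))*(-39) + P(0) = ((-70 + 21)*(-33 - 60))*(-39) + 1/(-7 + 0) = -49*(-93)*(-39) + 1/(-7) = 4557*(-39) - ⅐ = -177723 - ⅐ = -1244062/7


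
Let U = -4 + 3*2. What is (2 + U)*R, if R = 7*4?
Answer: 112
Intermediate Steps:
R = 28
U = 2 (U = -4 + 6 = 2)
(2 + U)*R = (2 + 2)*28 = 4*28 = 112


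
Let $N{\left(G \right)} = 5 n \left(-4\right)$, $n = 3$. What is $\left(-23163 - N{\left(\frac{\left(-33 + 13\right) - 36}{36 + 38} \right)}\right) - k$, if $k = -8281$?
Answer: $-14822$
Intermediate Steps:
$N{\left(G \right)} = -60$ ($N{\left(G \right)} = 5 \cdot 3 \left(-4\right) = 15 \left(-4\right) = -60$)
$\left(-23163 - N{\left(\frac{\left(-33 + 13\right) - 36}{36 + 38} \right)}\right) - k = \left(-23163 - -60\right) - -8281 = \left(-23163 + 60\right) + 8281 = -23103 + 8281 = -14822$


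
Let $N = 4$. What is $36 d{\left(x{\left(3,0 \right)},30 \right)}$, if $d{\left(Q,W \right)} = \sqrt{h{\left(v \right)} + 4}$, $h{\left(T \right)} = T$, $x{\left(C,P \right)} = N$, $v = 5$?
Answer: $108$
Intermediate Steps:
$x{\left(C,P \right)} = 4$
$d{\left(Q,W \right)} = 3$ ($d{\left(Q,W \right)} = \sqrt{5 + 4} = \sqrt{9} = 3$)
$36 d{\left(x{\left(3,0 \right)},30 \right)} = 36 \cdot 3 = 108$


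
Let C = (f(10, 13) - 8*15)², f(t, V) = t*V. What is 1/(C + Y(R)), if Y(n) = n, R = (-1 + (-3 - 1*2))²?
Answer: 1/136 ≈ 0.0073529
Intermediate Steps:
f(t, V) = V*t
R = 36 (R = (-1 + (-3 - 2))² = (-1 - 5)² = (-6)² = 36)
C = 100 (C = (13*10 - 8*15)² = (130 - 120)² = 10² = 100)
1/(C + Y(R)) = 1/(100 + 36) = 1/136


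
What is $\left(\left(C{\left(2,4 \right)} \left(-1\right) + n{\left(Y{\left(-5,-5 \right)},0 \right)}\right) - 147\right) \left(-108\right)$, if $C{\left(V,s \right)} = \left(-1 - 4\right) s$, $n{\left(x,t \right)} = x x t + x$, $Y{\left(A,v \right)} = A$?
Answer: $14256$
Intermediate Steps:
$n{\left(x,t \right)} = x + t x^{2}$ ($n{\left(x,t \right)} = x^{2} t + x = t x^{2} + x = x + t x^{2}$)
$C{\left(V,s \right)} = - 5 s$
$\left(\left(C{\left(2,4 \right)} \left(-1\right) + n{\left(Y{\left(-5,-5 \right)},0 \right)}\right) - 147\right) \left(-108\right) = \left(\left(\left(-5\right) 4 \left(-1\right) - 5 \left(1 + 0 \left(-5\right)\right)\right) - 147\right) \left(-108\right) = \left(\left(\left(-20\right) \left(-1\right) - 5 \left(1 + 0\right)\right) - 147\right) \left(-108\right) = \left(\left(20 - 5\right) - 147\right) \left(-108\right) = \left(15 - 147\right) \left(-108\right) = \left(-132\right) \left(-108\right) = 14256$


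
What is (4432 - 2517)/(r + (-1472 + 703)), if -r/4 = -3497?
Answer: 1915/13219 ≈ 0.14487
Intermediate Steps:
r = 13988 (r = -4*(-3497) = 13988)
(4432 - 2517)/(r + (-1472 + 703)) = (4432 - 2517)/(13988 + (-1472 + 703)) = 1915/(13988 - 769) = 1915/13219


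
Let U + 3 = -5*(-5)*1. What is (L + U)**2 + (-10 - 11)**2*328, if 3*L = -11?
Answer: 1304857/9 ≈ 1.4498e+5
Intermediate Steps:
L = -11/3 (L = (1/3)*(-11) = -11/3 ≈ -3.6667)
U = 22 (U = -3 - 5*(-5)*1 = -3 + 25*1 = -3 + 25 = 22)
(L + U)**2 + (-10 - 11)**2*328 = (-11/3 + 22)**2 + (-10 - 11)**2*328 = (55/3)**2 + (-21)**2*328 = 3025/9 + 441*328 = 3025/9 + 144648 = 1304857/9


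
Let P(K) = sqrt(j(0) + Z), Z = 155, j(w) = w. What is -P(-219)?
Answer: -sqrt(155) ≈ -12.450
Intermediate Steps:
P(K) = sqrt(155) (P(K) = sqrt(0 + 155) = sqrt(155))
-P(-219) = -sqrt(155)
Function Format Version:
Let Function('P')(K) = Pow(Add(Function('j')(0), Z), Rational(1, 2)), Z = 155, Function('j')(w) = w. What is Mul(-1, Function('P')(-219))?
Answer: Mul(-1, Pow(155, Rational(1, 2))) ≈ -12.450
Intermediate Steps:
Function('P')(K) = Pow(155, Rational(1, 2)) (Function('P')(K) = Pow(Add(0, 155), Rational(1, 2)) = Pow(155, Rational(1, 2)))
Mul(-1, Function('P')(-219)) = Mul(-1, Pow(155, Rational(1, 2)))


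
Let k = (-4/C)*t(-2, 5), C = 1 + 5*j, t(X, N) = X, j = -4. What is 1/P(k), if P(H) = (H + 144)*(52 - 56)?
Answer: -19/10912 ≈ -0.0017412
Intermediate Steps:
C = -19 (C = 1 + 5*(-4) = 1 - 20 = -19)
k = -8/19 (k = (-4/(-19))*(-2) = -1/19*(-4)*(-2) = (4/19)*(-2) = -8/19 ≈ -0.42105)
P(H) = -576 - 4*H (P(H) = (144 + H)*(-4) = -576 - 4*H)
1/P(k) = 1/(-576 - 4*(-8/19)) = 1/(-576 + 32/19) = 1/(-10912/19) = -19/10912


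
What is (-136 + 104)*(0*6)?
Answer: 0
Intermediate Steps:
(-136 + 104)*(0*6) = -32*0 = 0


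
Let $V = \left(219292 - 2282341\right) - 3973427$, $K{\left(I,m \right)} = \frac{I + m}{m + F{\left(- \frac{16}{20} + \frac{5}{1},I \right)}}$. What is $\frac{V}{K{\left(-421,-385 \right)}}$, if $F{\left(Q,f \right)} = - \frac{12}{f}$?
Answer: $- \frac{489174887374}{169663} \approx -2.8832 \cdot 10^{6}$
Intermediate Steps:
$K{\left(I,m \right)} = \frac{I + m}{m - \frac{12}{I}}$
$V = -6036476$ ($V = -2063049 - 3973427 = -6036476$)
$\frac{V}{K{\left(-421,-385 \right)}} = - \frac{6036476}{\left(-421\right) \frac{1}{-12 - -162085} \left(-421 - 385\right)} = - \frac{6036476}{\left(-421\right) \frac{1}{-12 + 162085} \left(-806\right)} = - \frac{6036476}{\left(-421\right) \frac{1}{162073} \left(-806\right)} = - \frac{6036476}{\frac{339326}{162073}} = \left(-6036476\right) \frac{162073}{339326} = - \frac{489174887374}{169663}$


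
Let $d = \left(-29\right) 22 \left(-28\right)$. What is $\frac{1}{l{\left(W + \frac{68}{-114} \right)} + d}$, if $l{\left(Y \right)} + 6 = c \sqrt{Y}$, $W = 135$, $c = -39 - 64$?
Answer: $\frac{1017906}{18096489799} + \frac{103 \sqrt{436677}}{18096489799} \approx 6.001 \cdot 10^{-5}$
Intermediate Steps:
$c = -103$ ($c = -39 - 64 = -103$)
$l{\left(Y \right)} = -6 - 103 \sqrt{Y}$
$d = 17864$ ($d = \left(-638\right) \left(-28\right) = 17864$)
$\frac{1}{l{\left(W + \frac{68}{-114} \right)} + d} = \frac{1}{\left(-6 - 103 \sqrt{135 + \frac{68}{-114}}\right) + 17864} = \frac{1}{\left(-6 - 103 \sqrt{135 + 68 \left(- \frac{1}{114}\right)}\right) + 17864} = \frac{1}{\left(-6 - 103 \sqrt{135 - \frac{34}{57}}\right) + 17864} = \frac{1}{\left(-6 - 103 \sqrt{\frac{7661}{57}}\right) + 17864} = \frac{1}{\left(-6 - 103 \frac{\sqrt{436677}}{57}\right) + 17864} = \frac{1}{\left(-6 - \frac{103 \sqrt{436677}}{57}\right) + 17864} = \frac{1}{17858 - \frac{103 \sqrt{436677}}{57}}$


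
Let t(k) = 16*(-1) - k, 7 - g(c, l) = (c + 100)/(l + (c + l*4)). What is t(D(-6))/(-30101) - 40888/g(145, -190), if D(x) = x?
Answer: -3538462643/632121 ≈ -5597.8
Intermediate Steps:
g(c, l) = 7 - (100 + c)/(c + 5*l) (g(c, l) = 7 - (c + 100)/(l + (c + l*4)) = 7 - (100 + c)/(l + (c + 4*l)) = 7 - (100 + c)/(c + 5*l))
t(k) = -16 - k
t(D(-6))/(-30101) - 40888/g(145, -190) = (-16 - 1*(-6))/(-30101) - 40888*(145 + 5*(-190))/(-100 + 6*145 + 35*(-190)) = (-16 + 6)*(-1/30101) - 40888*(145 - 950)/(-100 + 870 - 6650) = -10*(-1/30101) - 40888/(-5880/(-805)) = 10/30101 - 40888/((-1/805*(-5880))) = 10/30101 - 40888/168/23 = 10/30101 - 40888*23/168 = 10/30101 - 117553/21 = -3538462643/632121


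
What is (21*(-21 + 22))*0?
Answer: 0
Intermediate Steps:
(21*(-21 + 22))*0 = (21*1)*0 = 21*0 = 0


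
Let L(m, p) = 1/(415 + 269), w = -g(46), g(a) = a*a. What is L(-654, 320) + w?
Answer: -1447343/684 ≈ -2116.0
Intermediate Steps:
g(a) = a²
w = -2116 (w = -1*46² = -1*2116 = -2116)
L(m, p) = 1/684
L(-654, 320) + w = 1/684 - 2116 = -1447343/684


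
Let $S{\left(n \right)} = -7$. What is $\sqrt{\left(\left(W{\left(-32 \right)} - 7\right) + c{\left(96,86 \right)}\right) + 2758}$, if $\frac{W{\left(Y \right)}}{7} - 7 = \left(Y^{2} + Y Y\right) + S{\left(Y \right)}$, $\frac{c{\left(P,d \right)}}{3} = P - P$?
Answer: $\sqrt{17087} \approx 130.72$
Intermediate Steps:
$c{\left(P,d \right)} = 0$ ($c{\left(P,d \right)} = 3 \left(P - P\right) = 3 \cdot 0 = 0$)
$W{\left(Y \right)} = 14 Y^{2}$ ($W{\left(Y \right)} = 49 + 7 \left(\left(Y^{2} + Y Y\right) - 7\right) = 49 + 7 \left(\left(Y^{2} + Y^{2}\right) - 7\right) = 49 + 7 \left(2 Y^{2} - 7\right) = 49 + 7 \left(-7 + 2 Y^{2}\right) = 49 + \left(-49 + 14 Y^{2}\right) = 14 Y^{2}$)
$\sqrt{\left(\left(W{\left(-32 \right)} - 7\right) + c{\left(96,86 \right)}\right) + 2758} = \sqrt{\left(\left(14 \left(-32\right)^{2} - 7\right) + 0\right) + 2758} = \sqrt{\left(\left(14 \cdot 1024 - 7\right) + 0\right) + 2758} = \sqrt{\left(\left(14336 - 7\right) + 0\right) + 2758} = \sqrt{\left(14329 + 0\right) + 2758} = \sqrt{14329 + 2758} = \sqrt{17087}$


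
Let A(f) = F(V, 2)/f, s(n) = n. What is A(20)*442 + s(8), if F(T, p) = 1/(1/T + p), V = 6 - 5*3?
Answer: 197/10 ≈ 19.700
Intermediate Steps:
V = -9 (V = 6 - 15 = -9)
F(T, p) = 1/(p + 1/T)
A(f) = 9/(17*f) (A(f) = (-9/(1 - 9*2))/f = (-9/(1 - 18))/f = (-9/(-17))/f = (-9*(-1/17))/f = 9/(17*f))
A(20)*442 + s(8) = ((9/17)/20)*442 + 8 = ((9/17)*(1/20))*442 + 8 = (9/340)*442 + 8 = 117/10 + 8 = 197/10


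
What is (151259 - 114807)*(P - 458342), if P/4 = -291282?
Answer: -59178728440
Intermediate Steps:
P = -1165128 (P = 4*(-291282) = -1165128)
(151259 - 114807)*(P - 458342) = (151259 - 114807)*(-1165128 - 458342) = 36452*(-1623470) = -59178728440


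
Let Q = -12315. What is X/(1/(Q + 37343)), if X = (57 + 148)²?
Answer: 1051801700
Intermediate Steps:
X = 42025 (X = 205² = 42025)
X/(1/(Q + 37343)) = 42025/(1/(-12315 + 37343)) = 42025/(1/25028) = 42025*25028 = 1051801700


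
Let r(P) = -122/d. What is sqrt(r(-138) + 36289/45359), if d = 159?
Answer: sqrt(1703154564393)/7212081 ≈ 0.18095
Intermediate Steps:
r(P) = -122/159
sqrt(r(-138) + 36289/45359) = sqrt(-122/159 + 36289/45359) = sqrt(236153/7212081) = sqrt(1703154564393)/7212081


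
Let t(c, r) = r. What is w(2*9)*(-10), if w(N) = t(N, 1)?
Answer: -10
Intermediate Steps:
w(N) = 1
w(2*9)*(-10) = 1*(-10) = -10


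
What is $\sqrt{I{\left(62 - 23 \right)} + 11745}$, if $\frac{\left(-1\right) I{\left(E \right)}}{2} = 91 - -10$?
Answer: $\sqrt{11543} \approx 107.44$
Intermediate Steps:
$I{\left(E \right)} = -202$ ($I{\left(E \right)} = - 2 \left(91 - -10\right) = - 2 \left(91 + 10\right) = \left(-2\right) 101 = -202$)
$\sqrt{I{\left(62 - 23 \right)} + 11745} = \sqrt{-202 + 11745} = \sqrt{11543}$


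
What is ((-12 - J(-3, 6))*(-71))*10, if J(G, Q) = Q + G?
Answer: 10650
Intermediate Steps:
J(G, Q) = G + Q
((-12 - J(-3, 6))*(-71))*10 = ((-12 - (-3 + 6))*(-71))*10 = ((-12 - 1*3)*(-71))*10 = ((-12 - 3)*(-71))*10 = -15*(-71)*10 = 1065*10 = 10650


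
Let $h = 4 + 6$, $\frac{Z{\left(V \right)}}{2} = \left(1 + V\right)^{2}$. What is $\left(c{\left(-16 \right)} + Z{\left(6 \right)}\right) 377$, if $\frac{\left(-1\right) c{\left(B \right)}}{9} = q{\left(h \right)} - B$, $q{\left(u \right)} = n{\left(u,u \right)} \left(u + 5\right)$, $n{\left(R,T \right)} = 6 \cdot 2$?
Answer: $-628082$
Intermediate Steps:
$n{\left(R,T \right)} = 12$
$Z{\left(V \right)} = 2 \left(1 + V\right)^{2}$
$h = 10$
$q{\left(u \right)} = 60 + 12 u$ ($q{\left(u \right)} = 12 \left(u + 5\right) = 12 \left(5 + u\right) = 60 + 12 u$)
$c{\left(B \right)} = -1620 + 9 B$ ($c{\left(B \right)} = - 9 \left(\left(60 + 12 \cdot 10\right) - B\right) = - 9 \left(\left(60 + 120\right) - B\right) = - 9 \left(180 - B\right) = -1620 + 9 B$)
$\left(c{\left(-16 \right)} + Z{\left(6 \right)}\right) 377 = \left(\left(-1620 + 9 \left(-16\right)\right) + 2 \left(1 + 6\right)^{2}\right) 377 = \left(\left(-1620 - 144\right) + 2 \cdot 7^{2}\right) 377 = \left(-1764 + 2 \cdot 49\right) 377 = \left(-1764 + 98\right) 377 = \left(-1666\right) 377 = -628082$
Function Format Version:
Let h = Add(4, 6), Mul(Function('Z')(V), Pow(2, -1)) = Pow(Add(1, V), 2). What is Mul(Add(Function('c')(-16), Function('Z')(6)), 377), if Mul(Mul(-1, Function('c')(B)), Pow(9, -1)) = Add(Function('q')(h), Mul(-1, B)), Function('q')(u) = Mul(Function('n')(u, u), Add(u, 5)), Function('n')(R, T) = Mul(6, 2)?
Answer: -628082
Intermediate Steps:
Function('n')(R, T) = 12
Function('Z')(V) = Mul(2, Pow(Add(1, V), 2))
h = 10
Function('q')(u) = Add(60, Mul(12, u)) (Function('q')(u) = Mul(12, Add(u, 5)) = Mul(12, Add(5, u)) = Add(60, Mul(12, u)))
Function('c')(B) = Add(-1620, Mul(9, B)) (Function('c')(B) = Mul(-9, Add(Add(60, Mul(12, 10)), Mul(-1, B))) = Mul(-9, Add(Add(60, 120), Mul(-1, B))) = Mul(-9, Add(180, Mul(-1, B))) = Add(-1620, Mul(9, B)))
Mul(Add(Function('c')(-16), Function('Z')(6)), 377) = Mul(Add(Add(-1620, Mul(9, -16)), Mul(2, Pow(Add(1, 6), 2))), 377) = Mul(Add(Add(-1620, -144), Mul(2, Pow(7, 2))), 377) = Mul(Add(-1764, Mul(2, 49)), 377) = Mul(Add(-1764, 98), 377) = Mul(-1666, 377) = -628082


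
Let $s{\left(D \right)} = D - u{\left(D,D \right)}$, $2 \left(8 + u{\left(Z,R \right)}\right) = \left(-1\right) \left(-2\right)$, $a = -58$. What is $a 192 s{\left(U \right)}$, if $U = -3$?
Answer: $-44544$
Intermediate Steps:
$u{\left(Z,R \right)} = -7$ ($u{\left(Z,R \right)} = -8 + \frac{\left(-1\right) \left(-2\right)}{2} = -8 + \frac{1}{2} \cdot 2 = -8 + 1 = -7$)
$s{\left(D \right)} = 7 + D$ ($s{\left(D \right)} = D - -7 = D + 7 = 7 + D$)
$a 192 s{\left(U \right)} = \left(-58\right) 192 \left(7 - 3\right) = \left(-11136\right) 4 = -44544$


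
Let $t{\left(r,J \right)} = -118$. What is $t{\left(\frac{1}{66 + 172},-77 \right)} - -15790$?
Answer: $15672$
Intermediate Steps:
$t{\left(\frac{1}{66 + 172},-77 \right)} - -15790 = -118 - -15790 = -118 + 15790 = 15672$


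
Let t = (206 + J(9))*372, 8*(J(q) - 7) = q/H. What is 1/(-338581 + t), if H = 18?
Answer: -4/1037287 ≈ -3.8562e-6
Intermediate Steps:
J(q) = 7 + q/144 (J(q) = 7 + (q/18)/8 = 7 + q/144)
t = 317037/4 (t = (206 + (7 + (1/144)*9))*372 = (206 + (7 + 1/16))*372 = (206 + 113/16)*372 = (3409/16)*372 = 317037/4 ≈ 79259.)
1/(-338581 + t) = 1/(-338581 + 317037/4) = 1/(-1037287/4) = -4/1037287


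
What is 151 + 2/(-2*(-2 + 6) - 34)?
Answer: 3170/21 ≈ 150.95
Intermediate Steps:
151 + 2/(-2*(-2 + 6) - 34) = 151 + 2/(-2*4 - 34) = 151 + 2/(-8 - 34) = 151 + 2/(-42) = 151 + 2*(-1/42) = 151 - 1/21 = 3170/21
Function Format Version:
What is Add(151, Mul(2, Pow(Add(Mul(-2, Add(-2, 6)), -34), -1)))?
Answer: Rational(3170, 21) ≈ 150.95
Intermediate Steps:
Add(151, Mul(2, Pow(Add(Mul(-2, Add(-2, 6)), -34), -1))) = Add(151, Mul(2, Pow(Add(Mul(-2, 4), -34), -1))) = Add(151, Mul(2, Pow(Add(-8, -34), -1))) = Add(151, Mul(2, Pow(-42, -1))) = Add(151, Mul(2, Rational(-1, 42))) = Add(151, Rational(-1, 21)) = Rational(3170, 21)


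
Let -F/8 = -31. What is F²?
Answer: 61504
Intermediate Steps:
F = 248 (F = -8*(-31) = 248)
F² = 248² = 61504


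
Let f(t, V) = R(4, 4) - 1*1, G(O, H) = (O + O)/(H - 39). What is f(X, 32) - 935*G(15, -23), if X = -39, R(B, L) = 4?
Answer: 14118/31 ≈ 455.42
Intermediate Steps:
G(O, H) = 2*O/(-39 + H) (G(O, H) = (2*O)/(-39 + H) = 2*O/(-39 + H))
f(t, V) = 3 (f(t, V) = 4 - 1*1 = 4 - 1 = 3)
f(X, 32) - 935*G(15, -23) = 3 - 1870*15/(-39 - 23) = 3 - 1870*15/(-62) = 3 - 1870*15*(-1)/62 = 3 - 935*(-15/31) = 3 + 14025/31 = 14118/31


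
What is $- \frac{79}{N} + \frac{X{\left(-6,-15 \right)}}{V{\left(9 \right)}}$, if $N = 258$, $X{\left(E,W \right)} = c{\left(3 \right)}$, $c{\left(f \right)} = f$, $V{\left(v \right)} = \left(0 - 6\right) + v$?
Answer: $\frac{179}{258} \approx 0.6938$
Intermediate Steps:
$V{\left(v \right)} = -6 + v$
$X{\left(E,W \right)} = 3$
$- \frac{79}{N} + \frac{X{\left(-6,-15 \right)}}{V{\left(9 \right)}} = - \frac{79}{258} + \frac{3}{-6 + 9} = \left(-79\right) \frac{1}{258} + \frac{3}{3} = - \frac{79}{258} + 3 \cdot \frac{1}{3} = - \frac{79}{258} + 1 = \frac{179}{258}$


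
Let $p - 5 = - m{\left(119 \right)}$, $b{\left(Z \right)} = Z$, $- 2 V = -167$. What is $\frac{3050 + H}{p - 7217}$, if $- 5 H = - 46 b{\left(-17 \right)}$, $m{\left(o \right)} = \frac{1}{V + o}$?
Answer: $- \frac{585954}{1460431} \approx -0.40122$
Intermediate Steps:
$V = \frac{167}{2}$ ($V = \left(- \frac{1}{2}\right) \left(-167\right) = \frac{167}{2} \approx 83.5$)
$m{\left(o \right)} = \frac{1}{\frac{167}{2} + o}$
$p = \frac{2023}{405}$ ($p = 5 - \frac{2}{167 + 2 \cdot 119} = 5 - \frac{2}{167 + 238} = 5 - \frac{2}{405} = \frac{2023}{405} \approx 4.9951$)
$H = - \frac{782}{5}$ ($H = - \frac{\left(-46\right) \left(-17\right)}{5} = \left(- \frac{1}{5}\right) 782 = - \frac{782}{5} \approx -156.4$)
$\frac{3050 + H}{p - 7217} = \frac{3050 - \frac{782}{5}}{\frac{2023}{405} - 7217} = \frac{14468}{5 \left(- \frac{2920862}{405}\right)} = \frac{14468}{5} \left(- \frac{405}{2920862}\right) = - \frac{585954}{1460431}$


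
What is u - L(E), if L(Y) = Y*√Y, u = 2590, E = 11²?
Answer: 1259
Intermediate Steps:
E = 121
L(Y) = Y^(3/2)
u - L(E) = 2590 - 121^(3/2) = 2590 - 1*1331 = 2590 - 1331 = 1259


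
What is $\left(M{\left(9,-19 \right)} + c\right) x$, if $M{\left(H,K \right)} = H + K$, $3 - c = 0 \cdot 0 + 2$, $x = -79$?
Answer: $711$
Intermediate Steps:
$c = 1$ ($c = 3 - \left(0 \cdot 0 + 2\right) = 3 - \left(0 + 2\right) = 3 - 2 = 1$)
$\left(M{\left(9,-19 \right)} + c\right) x = \left(\left(9 - 19\right) + 1\right) \left(-79\right) = \left(-10 + 1\right) \left(-79\right) = \left(-9\right) \left(-79\right) = 711$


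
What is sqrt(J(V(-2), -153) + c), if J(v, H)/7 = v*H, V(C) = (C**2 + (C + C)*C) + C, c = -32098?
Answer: 2*I*sqrt(10702) ≈ 206.9*I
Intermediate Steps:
V(C) = C + 3*C**2 (V(C) = (C**2 + (2*C)*C) + C = (C**2 + 2*C**2) + C = 3*C**2 + C = C + 3*C**2)
J(v, H) = 7*H*v (J(v, H) = 7*(v*H) = 7*(H*v) = 7*H*v)
sqrt(J(V(-2), -153) + c) = sqrt(7*(-153)*(-2*(1 + 3*(-2))) - 32098) = sqrt(7*(-153)*(-2*(1 - 6)) - 32098) = sqrt(7*(-153)*(-2*(-5)) - 32098) = sqrt(7*(-153)*10 - 32098) = sqrt(-10710 - 32098) = sqrt(-42808) = 2*I*sqrt(10702)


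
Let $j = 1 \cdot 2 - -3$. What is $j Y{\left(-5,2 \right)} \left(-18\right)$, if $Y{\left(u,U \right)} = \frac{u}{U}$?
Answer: $225$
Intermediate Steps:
$j = 5$ ($j = 2 + \left(-2 + 5\right) = 2 + 3 = 5$)
$j Y{\left(-5,2 \right)} \left(-18\right) = 5 \left(- \frac{5}{2}\right) \left(-18\right) = \left(- \frac{25}{2}\right) \left(-18\right) = 225$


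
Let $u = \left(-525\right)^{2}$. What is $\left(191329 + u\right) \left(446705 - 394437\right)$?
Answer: $24406751672$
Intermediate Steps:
$u = 275625$
$\left(191329 + u\right) \left(446705 - 394437\right) = \left(191329 + 275625\right) \left(446705 - 394437\right) = 466954 \cdot 52268 = 24406751672$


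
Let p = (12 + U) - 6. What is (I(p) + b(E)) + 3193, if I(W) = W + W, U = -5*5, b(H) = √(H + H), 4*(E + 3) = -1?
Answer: 3155 + I*√26/2 ≈ 3155.0 + 2.5495*I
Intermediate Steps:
E = -13/4 (E = -3 + (¼)*(-1) = -3 - ¼ = -13/4 ≈ -3.2500)
b(H) = √2*√H (b(H) = √(2*H) = √2*√H)
U = -25
p = -19 (p = (12 - 25) - 6 = -13 - 6 = -19)
I(W) = 2*W
(I(p) + b(E)) + 3193 = (2*(-19) + √2*√(-13/4)) + 3193 = (-38 + √2*(I*√13/2)) + 3193 = (-38 + I*√26/2) + 3193 = 3155 + I*√26/2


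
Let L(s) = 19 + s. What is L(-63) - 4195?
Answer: -4239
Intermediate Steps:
L(-63) - 4195 = (19 - 63) - 4195 = -44 - 4195 = -4239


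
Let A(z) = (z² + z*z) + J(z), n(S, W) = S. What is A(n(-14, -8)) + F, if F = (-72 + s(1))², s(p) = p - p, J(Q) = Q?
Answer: 5562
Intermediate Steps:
s(p) = 0
A(z) = z + 2*z² (A(z) = (z² + z*z) + z = (z² + z²) + z = 2*z² + z = z + 2*z²)
F = 5184 (F = (-72 + 0)² = (-72)² = 5184)
A(n(-14, -8)) + F = -14*(1 + 2*(-14)) + 5184 = -14*(1 - 28) + 5184 = -14*(-27) + 5184 = 378 + 5184 = 5562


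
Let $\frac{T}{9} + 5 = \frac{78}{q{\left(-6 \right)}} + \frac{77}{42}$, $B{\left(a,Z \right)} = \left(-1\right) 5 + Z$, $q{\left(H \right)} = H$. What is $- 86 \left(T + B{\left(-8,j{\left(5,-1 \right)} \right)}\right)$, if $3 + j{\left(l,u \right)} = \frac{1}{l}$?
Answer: $\frac{65919}{5} \approx 13184.0$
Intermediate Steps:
$j{\left(l,u \right)} = -3 + \frac{1}{l}$
$B{\left(a,Z \right)} = -5 + Z$
$T = - \frac{291}{2}$ ($T = -45 + 9 \left(\frac{78}{-6} + \frac{77}{42}\right) = -45 + 9 \left(78 \left(- \frac{1}{6}\right) + 77 \cdot \frac{1}{42}\right) = -45 + 9 \left(-13 + \frac{11}{6}\right) = -45 + 9 \left(- \frac{67}{6}\right) = -45 - \frac{201}{2} = - \frac{291}{2} \approx -145.5$)
$- 86 \left(T + B{\left(-8,j{\left(5,-1 \right)} \right)}\right) = - 86 \left(- \frac{291}{2} - \left(8 - \frac{1}{5}\right)\right) = - 86 \left(- \frac{291}{2} + \left(-5 + \left(-3 + \frac{1}{5}\right)\right)\right) = - 86 \left(- \frac{291}{2} - \frac{39}{5}\right) = \left(-86\right) \left(- \frac{1533}{10}\right) = \frac{65919}{5}$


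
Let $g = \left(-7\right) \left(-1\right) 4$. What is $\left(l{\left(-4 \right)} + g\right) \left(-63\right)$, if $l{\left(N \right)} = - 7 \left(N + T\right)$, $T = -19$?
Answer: $-11907$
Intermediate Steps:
$g = 28$ ($g = 7 \cdot 4 = 28$)
$l{\left(N \right)} = 133 - 7 N$ ($l{\left(N \right)} = - 7 \left(N - 19\right) = - 7 \left(-19 + N\right) = 133 - 7 N$)
$\left(l{\left(-4 \right)} + g\right) \left(-63\right) = \left(\left(133 - -28\right) + 28\right) \left(-63\right) = \left(\left(133 + 28\right) + 28\right) \left(-63\right) = \left(161 + 28\right) \left(-63\right) = 189 \left(-63\right) = -11907$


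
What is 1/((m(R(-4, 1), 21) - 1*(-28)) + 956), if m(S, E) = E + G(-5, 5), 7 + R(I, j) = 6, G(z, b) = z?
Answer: 1/1000 ≈ 0.0010000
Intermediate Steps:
R(I, j) = -1 (R(I, j) = -7 + 6 = -1)
m(S, E) = -5 + E (m(S, E) = E - 5 = -5 + E)
1/((m(R(-4, 1), 21) - 1*(-28)) + 956) = 1/(((-5 + 21) - 1*(-28)) + 956) = 1/((16 + 28) + 956) = 1/(44 + 956) = 1/1000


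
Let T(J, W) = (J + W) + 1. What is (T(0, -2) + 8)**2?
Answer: 49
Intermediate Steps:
T(J, W) = 1 + J + W
(T(0, -2) + 8)**2 = ((1 + 0 - 2) + 8)**2 = (-1 + 8)**2 = 7**2 = 49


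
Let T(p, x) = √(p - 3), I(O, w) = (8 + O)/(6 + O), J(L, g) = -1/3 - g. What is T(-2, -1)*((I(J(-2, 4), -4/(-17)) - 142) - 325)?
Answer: -2324*I*√5/5 ≈ -1039.3*I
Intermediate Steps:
J(L, g) = -⅓ - g (J(L, g) = -1*⅓ - g = -⅓ - g)
I(O, w) = (8 + O)/(6 + O)
T(p, x) = √(-3 + p)
T(-2, -1)*((I(J(-2, 4), -4/(-17)) - 142) - 325) = √(-3 - 2)*(((8 + (-⅓ - 1*4))/(6 + (-⅓ - 1*4)) - 142) - 325) = √(-5)*(((8 + (-⅓ - 4))/(6 + (-⅓ - 4)) - 142) - 325) = (I*√5)*(((8 - 13/3)/(6 - 13/3) - 142) - 325) = (I*√5)*(((11/3)/(5/3) - 142) - 325) = (I*√5)*(((⅗)*(11/3) - 142) - 325) = (I*√5)*((11/5 - 142) - 325) = (I*√5)*(-699/5 - 325) = (I*√5)*(-2324/5) = -2324*I*√5/5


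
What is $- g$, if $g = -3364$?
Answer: $3364$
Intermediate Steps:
$- g = \left(-1\right) \left(-3364\right) = 3364$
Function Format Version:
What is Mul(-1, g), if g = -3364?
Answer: 3364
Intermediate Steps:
Mul(-1, g) = Mul(-1, -3364) = 3364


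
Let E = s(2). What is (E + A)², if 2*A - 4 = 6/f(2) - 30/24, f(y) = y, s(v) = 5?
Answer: 3969/64 ≈ 62.016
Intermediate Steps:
E = 5
A = 23/8 (A = 2 + (6/2 - 30/24)/2 = 2 + (6*(½) - 30*1/24)/2 = 2 + (3 - 5/4)/2 = 2 + (½)*(7/4) = 2 + 7/8 = 23/8 ≈ 2.8750)
(E + A)² = (5 + 23/8)² = (63/8)² = 3969/64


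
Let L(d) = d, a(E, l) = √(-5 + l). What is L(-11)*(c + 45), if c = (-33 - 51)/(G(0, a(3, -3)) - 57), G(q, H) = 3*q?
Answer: -9713/19 ≈ -511.21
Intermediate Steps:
c = 28/19 (c = (-33 - 51)/(3*0 - 57) = -84/(0 - 57) = -84/(-57) = -84*(-1/57) = 28/19 ≈ 1.4737)
L(-11)*(c + 45) = -11*(28/19 + 45) = -11*883/19 = -9713/19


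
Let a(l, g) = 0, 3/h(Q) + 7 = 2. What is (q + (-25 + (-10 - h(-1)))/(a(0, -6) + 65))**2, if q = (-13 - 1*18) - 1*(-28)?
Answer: 1315609/105625 ≈ 12.455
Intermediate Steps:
h(Q) = -3/5 (h(Q) = 3/(-7 + 2) = 3/(-5) = 3*(-1/5) = -3/5)
q = -3 (q = (-13 - 18) + 28 = -31 + 28 = -3)
(q + (-25 + (-10 - h(-1)))/(a(0, -6) + 65))**2 = (-3 + (-25 + (-10 - 1*(-3/5)))/(0 + 65))**2 = (-3 + (-25 + (-10 + 3/5))/65)**2 = (-3 + (-25 - 47/5)*(1/65))**2 = (-3 - 172/5*1/65)**2 = (-3 - 172/325)**2 = (-1147/325)**2 = 1315609/105625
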